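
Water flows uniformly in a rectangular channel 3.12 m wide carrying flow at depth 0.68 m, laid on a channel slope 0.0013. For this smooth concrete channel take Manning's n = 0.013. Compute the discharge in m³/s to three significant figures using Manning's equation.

A = b·y = 3.12 × 0.68 = 2.122 m²
P = b + 2y = 3.12 + 2×0.68 = 4.480 m
R = A/P = 2.122/4.480 = 0.4736 m
Q = (1/n)·A·R^(2/3)·S^(1/2) = (1/0.013) × 2.122 × 0.4736^(2/3) × 0.0013^(1/2) = 3.575 m³/s

3.58 m³/s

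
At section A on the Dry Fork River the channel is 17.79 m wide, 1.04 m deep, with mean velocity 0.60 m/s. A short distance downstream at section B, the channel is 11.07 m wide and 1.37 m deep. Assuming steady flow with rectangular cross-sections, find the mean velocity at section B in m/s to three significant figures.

0.732 m/s

Q = A₁V₁ = (17.79×1.04) × 0.60 = 11.10 m³/s
A₂ = 11.07 × 1.37 = 15.17 m²
V₂ = Q/A₂ = 11.10/15.17 = 0.7320 m/s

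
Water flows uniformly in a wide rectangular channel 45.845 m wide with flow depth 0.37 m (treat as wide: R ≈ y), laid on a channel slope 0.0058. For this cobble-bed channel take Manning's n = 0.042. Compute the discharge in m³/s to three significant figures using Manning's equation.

A = b·y = 45.845 × 0.37 = 16.96 m²
Wide channel: R ≈ y = 0.37 m
Q = (1/n)·A·R^(2/3)·S^(1/2) = (1/0.042) × 16.96 × 0.3700^(2/3) × 0.0058^(1/2) = 15.85 m³/s

15.9 m³/s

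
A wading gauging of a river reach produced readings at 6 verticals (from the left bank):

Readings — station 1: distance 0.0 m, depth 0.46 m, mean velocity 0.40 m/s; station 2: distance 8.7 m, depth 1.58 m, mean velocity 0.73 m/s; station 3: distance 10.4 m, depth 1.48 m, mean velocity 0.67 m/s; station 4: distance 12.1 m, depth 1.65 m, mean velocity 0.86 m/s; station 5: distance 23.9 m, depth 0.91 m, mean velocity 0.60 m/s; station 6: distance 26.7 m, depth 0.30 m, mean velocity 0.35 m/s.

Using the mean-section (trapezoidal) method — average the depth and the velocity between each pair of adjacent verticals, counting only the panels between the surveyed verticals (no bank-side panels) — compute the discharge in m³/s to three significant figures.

20.7 m³/s

Panel 1-2: Δb = 8.7 m, d̄ = (0.46+1.58)/2 = 1.02, v̄ = (0.40+0.73)/2 = 0.565 → q = 8.7×1.02×0.565 = 5.014 m³/s
Panel 2-3: Δb = 1.7 m, d̄ = (1.58+1.48)/2 = 1.53, v̄ = (0.73+0.67)/2 = 0.7 → q = 1.7×1.53×0.7 = 1.821 m³/s
Panel 3-4: Δb = 1.7 m, d̄ = (1.48+1.65)/2 = 1.565, v̄ = (0.67+0.86)/2 = 0.765 → q = 1.7×1.565×0.765 = 2.035 m³/s
Panel 4-5: Δb = 11.8 m, d̄ = (1.65+0.91)/2 = 1.28, v̄ = (0.86+0.60)/2 = 0.73 → q = 11.8×1.28×0.73 = 11.03 m³/s
Panel 5-6: Δb = 2.8 m, d̄ = (0.91+0.30)/2 = 0.605, v̄ = (0.60+0.35)/2 = 0.475 → q = 2.8×0.605×0.475 = 0.8047 m³/s
Q = Σ q = 20.70 m³/s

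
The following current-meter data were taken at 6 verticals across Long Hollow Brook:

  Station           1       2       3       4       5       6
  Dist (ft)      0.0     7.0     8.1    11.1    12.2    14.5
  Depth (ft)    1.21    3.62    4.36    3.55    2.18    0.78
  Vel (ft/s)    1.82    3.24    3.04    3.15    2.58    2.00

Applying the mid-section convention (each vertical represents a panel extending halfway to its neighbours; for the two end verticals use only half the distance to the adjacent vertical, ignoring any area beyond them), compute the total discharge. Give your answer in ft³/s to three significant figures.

w_1 = (7.0 − 0.0)/2 = 3.5 ft; q_1 = 1.82 × 1.21 × 3.5 = 7.708 ft³/s
w_2 = (8.1 − 0.0)/2 = 4.05 ft; q_2 = 3.24 × 3.62 × 4.05 = 47.50 ft³/s
w_3 = (11.1 − 7.0)/2 = 2.05 ft; q_3 = 3.04 × 4.36 × 2.05 = 27.17 ft³/s
w_4 = (12.2 − 8.1)/2 = 2.05 ft; q_4 = 3.15 × 3.55 × 2.05 = 22.92 ft³/s
w_5 = (14.5 − 11.1)/2 = 1.7 ft; q_5 = 2.58 × 2.18 × 1.7 = 9.561 ft³/s
w_6 = (14.5 − 12.2)/2 = 1.15 ft; q_6 = 2.00 × 0.78 × 1.15 = 1.794 ft³/s
Q = Σ qᵢ = 116.7 ft³/s

117 ft³/s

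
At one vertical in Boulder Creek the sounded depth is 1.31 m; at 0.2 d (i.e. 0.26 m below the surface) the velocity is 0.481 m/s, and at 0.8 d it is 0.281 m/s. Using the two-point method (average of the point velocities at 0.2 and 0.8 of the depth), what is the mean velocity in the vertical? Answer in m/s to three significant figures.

0.381 m/s

v̄ = (0.481 + 0.281) / 2 = 0.3810 m/s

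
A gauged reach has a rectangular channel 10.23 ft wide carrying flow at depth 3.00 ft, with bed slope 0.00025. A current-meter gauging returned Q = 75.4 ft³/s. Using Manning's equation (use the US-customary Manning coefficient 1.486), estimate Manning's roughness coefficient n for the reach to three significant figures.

A = b·y = 10.23 × 3.00 = 30.69 ft²
P = b + 2y = 10.23 + 2×3.00 = 16.23 ft
R = A/P = 30.69/16.23 = 1.891 ft
n = (1.486/Q)·A·R^(2/3)·S^(1/2) = (1.486/75.4) × 30.69 × 1.529 × 0.01581 = 0.01462

0.0146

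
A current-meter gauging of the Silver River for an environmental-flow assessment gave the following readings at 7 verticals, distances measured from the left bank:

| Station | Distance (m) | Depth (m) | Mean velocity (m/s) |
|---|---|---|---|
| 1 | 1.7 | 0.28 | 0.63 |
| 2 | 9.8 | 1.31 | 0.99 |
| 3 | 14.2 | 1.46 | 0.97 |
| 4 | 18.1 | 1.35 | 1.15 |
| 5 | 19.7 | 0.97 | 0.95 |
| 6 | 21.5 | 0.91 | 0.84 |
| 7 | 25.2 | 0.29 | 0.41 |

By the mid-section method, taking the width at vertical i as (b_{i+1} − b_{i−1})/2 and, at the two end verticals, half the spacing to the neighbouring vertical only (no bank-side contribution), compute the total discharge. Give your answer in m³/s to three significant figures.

22.9 m³/s

w_1 = (9.8 − 1.7)/2 = 4.05 m; q_1 = 0.63 × 0.28 × 4.05 = 0.7144 m³/s
w_2 = (14.2 − 1.7)/2 = 6.25 m; q_2 = 0.99 × 1.31 × 6.25 = 8.106 m³/s
w_3 = (18.1 − 9.8)/2 = 4.15 m; q_3 = 0.97 × 1.46 × 4.15 = 5.877 m³/s
w_4 = (19.7 − 14.2)/2 = 2.75 m; q_4 = 1.15 × 1.35 × 2.75 = 4.269 m³/s
w_5 = (21.5 − 18.1)/2 = 1.7 m; q_5 = 0.95 × 0.97 × 1.7 = 1.567 m³/s
w_6 = (25.2 − 19.7)/2 = 2.75 m; q_6 = 0.84 × 0.91 × 2.75 = 2.102 m³/s
w_7 = (25.2 − 21.5)/2 = 1.85 m; q_7 = 0.41 × 0.29 × 1.85 = 0.2200 m³/s
Q = Σ qᵢ = 22.86 m³/s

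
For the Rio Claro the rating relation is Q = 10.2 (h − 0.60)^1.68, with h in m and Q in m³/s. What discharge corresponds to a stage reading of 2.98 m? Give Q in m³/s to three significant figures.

43.8 m³/s

Q = 10.2 × (2.98 − 0.60)^1.68 = 10.2 × 2.38^1.68 = 43.78 m³/s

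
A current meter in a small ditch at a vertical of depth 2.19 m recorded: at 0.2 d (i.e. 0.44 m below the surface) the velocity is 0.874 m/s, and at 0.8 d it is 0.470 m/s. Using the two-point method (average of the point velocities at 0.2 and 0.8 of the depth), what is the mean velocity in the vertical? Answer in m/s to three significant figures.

v̄ = (0.874 + 0.470) / 2 = 0.6720 m/s

0.672 m/s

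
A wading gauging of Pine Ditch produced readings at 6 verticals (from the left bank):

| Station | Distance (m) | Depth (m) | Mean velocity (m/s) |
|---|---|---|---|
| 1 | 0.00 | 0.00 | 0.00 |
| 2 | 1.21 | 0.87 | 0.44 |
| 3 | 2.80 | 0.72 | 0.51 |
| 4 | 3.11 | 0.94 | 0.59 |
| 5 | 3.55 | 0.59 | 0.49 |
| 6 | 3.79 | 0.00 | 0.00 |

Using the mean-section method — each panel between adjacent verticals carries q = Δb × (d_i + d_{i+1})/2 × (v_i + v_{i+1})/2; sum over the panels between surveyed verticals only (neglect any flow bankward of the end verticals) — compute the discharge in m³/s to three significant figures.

Panel 1-2: Δb = 1.21 m, d̄ = (0.00+0.87)/2 = 0.435, v̄ = (0.00+0.44)/2 = 0.22 → q = 1.21×0.435×0.22 = 0.1158 m³/s
Panel 2-3: Δb = 1.59 m, d̄ = (0.87+0.72)/2 = 0.795, v̄ = (0.44+0.51)/2 = 0.475 → q = 1.59×0.795×0.475 = 0.6004 m³/s
Panel 3-4: Δb = 0.31 m, d̄ = (0.72+0.94)/2 = 0.83, v̄ = (0.51+0.59)/2 = 0.55 → q = 0.31×0.83×0.55 = 0.1415 m³/s
Panel 4-5: Δb = 0.44 m, d̄ = (0.94+0.59)/2 = 0.765, v̄ = (0.59+0.49)/2 = 0.54 → q = 0.44×0.765×0.54 = 0.1818 m³/s
Panel 5-6: Δb = 0.24 m, d̄ = (0.59+0.00)/2 = 0.295, v̄ = (0.49+0.00)/2 = 0.245 → q = 0.24×0.295×0.245 = 0.01735 m³/s
Q = Σ q = 1.057 m³/s

1.06 m³/s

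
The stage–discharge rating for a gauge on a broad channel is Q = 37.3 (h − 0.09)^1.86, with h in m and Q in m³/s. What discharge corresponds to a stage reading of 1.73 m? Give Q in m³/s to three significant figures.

93.6 m³/s

Q = 37.3 × (1.73 − 0.09)^1.86 = 37.3 × 1.64^1.86 = 93.61 m³/s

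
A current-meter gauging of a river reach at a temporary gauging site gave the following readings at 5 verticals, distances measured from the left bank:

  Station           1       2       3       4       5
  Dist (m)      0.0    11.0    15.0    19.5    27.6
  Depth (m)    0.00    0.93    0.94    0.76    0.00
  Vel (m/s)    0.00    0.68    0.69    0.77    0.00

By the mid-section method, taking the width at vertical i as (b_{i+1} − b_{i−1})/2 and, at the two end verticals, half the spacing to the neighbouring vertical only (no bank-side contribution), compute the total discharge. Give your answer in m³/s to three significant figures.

11.2 m³/s

w_2 = (15.0 − 0.0)/2 = 7.5 m; q_2 = 0.68 × 0.93 × 7.5 = 4.743 m³/s
w_3 = (19.5 − 11.0)/2 = 4.25 m; q_3 = 0.69 × 0.94 × 4.25 = 2.757 m³/s
w_4 = (27.6 − 15.0)/2 = 6.3 m; q_4 = 0.77 × 0.76 × 6.3 = 3.687 m³/s
Stations 1, 5 contribute zero (depth or velocity is 0).
Q = Σ qᵢ = 11.19 m³/s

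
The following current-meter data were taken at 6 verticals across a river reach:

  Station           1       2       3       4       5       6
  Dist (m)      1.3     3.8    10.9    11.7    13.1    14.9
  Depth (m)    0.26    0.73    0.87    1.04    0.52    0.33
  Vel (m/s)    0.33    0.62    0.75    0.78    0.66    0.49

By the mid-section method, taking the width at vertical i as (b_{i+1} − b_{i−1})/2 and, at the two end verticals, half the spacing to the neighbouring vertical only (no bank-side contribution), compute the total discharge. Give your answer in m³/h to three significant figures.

23200 m³/h

w_1 = (3.8 − 1.3)/2 = 1.25 m; q_1 = 0.33 × 0.26 × 1.25 = 0.1073 m³/s
w_2 = (10.9 − 1.3)/2 = 4.8 m; q_2 = 0.62 × 0.73 × 4.8 = 2.172 m³/s
w_3 = (11.7 − 3.8)/2 = 3.95 m; q_3 = 0.75 × 0.87 × 3.95 = 2.577 m³/s
w_4 = (13.1 − 10.9)/2 = 1.1 m; q_4 = 0.78 × 1.04 × 1.1 = 0.8923 m³/s
w_5 = (14.9 − 11.7)/2 = 1.6 m; q_5 = 0.66 × 0.52 × 1.6 = 0.5491 m³/s
w_6 = (14.9 − 13.1)/2 = 0.9 m; q_6 = 0.49 × 0.33 × 0.9 = 0.1455 m³/s
Q = Σ qᵢ = 6.444 m³/s
= 6.444 × 3600 = 23200 m³/h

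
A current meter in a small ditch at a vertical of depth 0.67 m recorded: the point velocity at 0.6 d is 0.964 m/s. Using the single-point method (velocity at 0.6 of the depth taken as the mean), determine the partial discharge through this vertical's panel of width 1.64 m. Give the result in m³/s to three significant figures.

1.06 m³/s

v̄ = v₀.₆ = 0.964 m/s
q = v̄ × d × w = 0.9640 × 0.67 × 1.64 = 1.059 m³/s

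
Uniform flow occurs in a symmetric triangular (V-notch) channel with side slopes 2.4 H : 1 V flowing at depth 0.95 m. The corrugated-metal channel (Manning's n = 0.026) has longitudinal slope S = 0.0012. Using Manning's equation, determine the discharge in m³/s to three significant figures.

1.67 m³/s

A = z·y² = 2.4×0.95² = 2.166 m²
P = 2y√(1+z²) = 2×0.95×√(1+2.4²) = 4.940 m
R = A/P = 2.166/4.940 = 0.4385 m
Q = (1/n)·A·R^(2/3)·S^(1/2) = (1/0.026) × 2.166 × 0.4385^(2/3) × 0.0012^(1/2) = 1.666 m³/s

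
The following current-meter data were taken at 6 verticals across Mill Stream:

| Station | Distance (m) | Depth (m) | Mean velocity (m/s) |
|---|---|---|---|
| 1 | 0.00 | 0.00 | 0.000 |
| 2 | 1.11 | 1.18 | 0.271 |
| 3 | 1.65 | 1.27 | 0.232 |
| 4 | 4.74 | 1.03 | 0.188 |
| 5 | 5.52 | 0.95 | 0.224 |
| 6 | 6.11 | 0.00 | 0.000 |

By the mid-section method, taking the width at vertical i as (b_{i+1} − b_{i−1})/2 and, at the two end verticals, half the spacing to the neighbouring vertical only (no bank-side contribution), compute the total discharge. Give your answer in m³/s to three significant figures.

w_2 = (1.65 − 0.00)/2 = 0.825 m; q_2 = 0.271 × 1.18 × 0.825 = 0.2638 m³/s
w_3 = (4.74 − 1.11)/2 = 1.815 m; q_3 = 0.232 × 1.27 × 1.815 = 0.5348 m³/s
w_4 = (5.52 − 1.65)/2 = 1.935 m; q_4 = 0.188 × 1.03 × 1.935 = 0.3747 m³/s
w_5 = (6.11 − 4.74)/2 = 0.685 m; q_5 = 0.224 × 0.95 × 0.685 = 0.1458 m³/s
Stations 1, 6 contribute zero (depth or velocity is 0).
Q = Σ qᵢ = 1.319 m³/s

1.32 m³/s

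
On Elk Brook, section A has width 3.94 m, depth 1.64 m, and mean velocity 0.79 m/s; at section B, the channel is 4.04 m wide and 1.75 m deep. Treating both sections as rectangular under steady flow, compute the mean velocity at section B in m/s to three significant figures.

0.722 m/s

Q = A₁V₁ = (3.94×1.64) × 0.79 = 5.105 m³/s
A₂ = 4.04 × 1.75 = 7.070 m²
V₂ = Q/A₂ = 5.105/7.070 = 0.7220 m/s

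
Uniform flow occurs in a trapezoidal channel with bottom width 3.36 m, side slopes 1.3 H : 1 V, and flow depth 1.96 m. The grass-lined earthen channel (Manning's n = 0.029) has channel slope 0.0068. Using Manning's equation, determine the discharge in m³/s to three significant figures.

A = (b + z·y)·y = (3.36 + 1.3×1.96)×1.96 = 11.58 m²
P = b + 2y√(1+z²) = 3.36 + 2×1.96×√(1+1.3²) = 9.789 m
R = A/P = 11.58/9.789 = 1.183 m
Q = (1/n)·A·R^(2/3)·S^(1/2) = (1/0.029) × 11.58 × 1.183^(2/3) × 0.0068^(1/2) = 36.83 m³/s

36.8 m³/s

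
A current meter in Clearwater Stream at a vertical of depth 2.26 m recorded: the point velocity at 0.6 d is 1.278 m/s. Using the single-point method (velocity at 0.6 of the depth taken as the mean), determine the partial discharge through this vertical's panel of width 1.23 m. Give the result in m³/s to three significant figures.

3.55 m³/s

v̄ = v₀.₆ = 1.278 m/s
q = v̄ × d × w = 1.278 × 2.26 × 1.23 = 3.553 m³/s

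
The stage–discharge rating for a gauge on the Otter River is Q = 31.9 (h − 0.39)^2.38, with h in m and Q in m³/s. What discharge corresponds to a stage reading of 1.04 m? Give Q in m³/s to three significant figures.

Q = 31.9 × (1.04 − 0.39)^2.38 = 31.9 × 0.65^2.38 = 11.44 m³/s

11.4 m³/s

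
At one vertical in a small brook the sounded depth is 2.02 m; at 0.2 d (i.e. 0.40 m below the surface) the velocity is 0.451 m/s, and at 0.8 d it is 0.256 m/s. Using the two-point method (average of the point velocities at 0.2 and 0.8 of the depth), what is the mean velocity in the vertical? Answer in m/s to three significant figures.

v̄ = (0.451 + 0.256) / 2 = 0.3535 m/s

0.354 m/s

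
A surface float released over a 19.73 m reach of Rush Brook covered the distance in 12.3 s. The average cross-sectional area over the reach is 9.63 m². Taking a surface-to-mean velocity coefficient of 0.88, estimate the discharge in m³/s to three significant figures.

13.6 m³/s

v_surface = L / t̄ = 19.73 / 12.3 = 1.604 m/s
v_mean = 0.88 × 1.604 = 1.412 m/s
Q = A × v_mean = 9.63 × 1.412 = 13.59 m³/s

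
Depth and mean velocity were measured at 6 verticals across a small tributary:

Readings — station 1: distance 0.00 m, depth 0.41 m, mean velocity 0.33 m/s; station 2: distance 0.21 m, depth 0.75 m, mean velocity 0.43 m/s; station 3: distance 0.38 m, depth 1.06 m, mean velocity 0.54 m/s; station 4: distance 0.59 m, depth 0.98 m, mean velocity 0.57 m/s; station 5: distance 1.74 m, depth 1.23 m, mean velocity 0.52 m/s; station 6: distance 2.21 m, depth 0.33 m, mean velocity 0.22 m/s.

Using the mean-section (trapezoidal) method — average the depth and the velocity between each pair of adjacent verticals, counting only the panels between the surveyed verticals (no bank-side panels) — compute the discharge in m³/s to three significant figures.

1.07 m³/s

Panel 1-2: Δb = 0.21 m, d̄ = (0.41+0.75)/2 = 0.58, v̄ = (0.33+0.43)/2 = 0.38 → q = 0.21×0.58×0.38 = 0.04628 m³/s
Panel 2-3: Δb = 0.17 m, d̄ = (0.75+1.06)/2 = 0.905, v̄ = (0.43+0.54)/2 = 0.485 → q = 0.17×0.905×0.485 = 0.07462 m³/s
Panel 3-4: Δb = 0.21 m, d̄ = (1.06+0.98)/2 = 1.02, v̄ = (0.54+0.57)/2 = 0.555 → q = 0.21×1.02×0.555 = 0.1189 m³/s
Panel 4-5: Δb = 1.15 m, d̄ = (0.98+1.23)/2 = 1.105, v̄ = (0.57+0.52)/2 = 0.545 → q = 1.15×1.105×0.545 = 0.6926 m³/s
Panel 5-6: Δb = 0.47 m, d̄ = (1.23+0.33)/2 = 0.78, v̄ = (0.52+0.22)/2 = 0.37 → q = 0.47×0.78×0.37 = 0.1356 m³/s
Q = Σ q = 1.068 m³/s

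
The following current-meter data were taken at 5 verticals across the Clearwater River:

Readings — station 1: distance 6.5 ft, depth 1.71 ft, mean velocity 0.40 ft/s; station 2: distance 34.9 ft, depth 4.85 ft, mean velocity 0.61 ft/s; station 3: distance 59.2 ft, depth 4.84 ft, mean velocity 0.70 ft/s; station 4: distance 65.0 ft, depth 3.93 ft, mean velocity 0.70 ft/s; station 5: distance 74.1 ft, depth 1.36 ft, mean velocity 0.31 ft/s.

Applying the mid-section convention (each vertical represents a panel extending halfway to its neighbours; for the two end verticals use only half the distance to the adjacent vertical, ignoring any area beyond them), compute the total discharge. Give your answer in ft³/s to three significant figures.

w_1 = (34.9 − 6.5)/2 = 14.2 ft; q_1 = 0.40 × 1.71 × 14.2 = 9.713 ft³/s
w_2 = (59.2 − 6.5)/2 = 26.35 ft; q_2 = 0.61 × 4.85 × 26.35 = 77.96 ft³/s
w_3 = (65.0 − 34.9)/2 = 15.05 ft; q_3 = 0.70 × 4.84 × 15.05 = 50.99 ft³/s
w_4 = (74.1 − 59.2)/2 = 7.45 ft; q_4 = 0.70 × 3.93 × 7.45 = 20.49 ft³/s
w_5 = (74.1 − 65.0)/2 = 4.55 ft; q_5 = 0.31 × 1.36 × 4.55 = 1.918 ft³/s
Q = Σ qᵢ = 161.1 ft³/s

161 ft³/s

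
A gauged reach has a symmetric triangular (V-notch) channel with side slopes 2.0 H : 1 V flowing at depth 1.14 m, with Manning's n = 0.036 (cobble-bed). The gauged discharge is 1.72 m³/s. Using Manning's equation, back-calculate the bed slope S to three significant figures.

A = z·y² = 2.0×1.14² = 2.599 m²
P = 2y√(1+z²) = 2×1.14×√(1+2.0²) = 5.098 m
R = A/P = 2.599/5.098 = 0.5098 m
S = (Q·n / (1·A·R^(2/3)))² = (1.72×0.036 / (1×2.599×0.6382))² = 0.001393

0.00139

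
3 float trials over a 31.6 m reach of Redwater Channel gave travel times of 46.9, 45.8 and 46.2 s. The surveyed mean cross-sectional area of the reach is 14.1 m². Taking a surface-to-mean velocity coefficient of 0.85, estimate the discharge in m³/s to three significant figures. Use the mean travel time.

8.18 m³/s

t̄ = (46.9 + 45.8 + 46.2) / 3 = 46.3 s
v_surface = L / t̄ = 31.6 / 46.3 = 0.6825 m/s
v_mean = 0.85 × 0.6825 = 0.5801 m/s
Q = A × v_mean = 14.1 × 0.5801 = 8.180 m³/s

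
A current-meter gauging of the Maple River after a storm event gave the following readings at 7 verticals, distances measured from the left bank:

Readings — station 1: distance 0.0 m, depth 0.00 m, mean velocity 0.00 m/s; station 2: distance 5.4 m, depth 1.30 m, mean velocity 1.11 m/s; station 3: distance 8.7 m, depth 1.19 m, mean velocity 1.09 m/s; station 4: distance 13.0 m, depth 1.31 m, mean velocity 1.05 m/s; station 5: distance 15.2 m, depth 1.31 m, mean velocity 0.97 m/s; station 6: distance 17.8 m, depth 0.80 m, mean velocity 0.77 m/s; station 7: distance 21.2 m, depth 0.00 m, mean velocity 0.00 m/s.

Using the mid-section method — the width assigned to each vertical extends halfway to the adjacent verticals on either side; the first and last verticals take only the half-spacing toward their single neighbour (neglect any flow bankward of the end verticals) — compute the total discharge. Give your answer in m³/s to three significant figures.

20.6 m³/s

w_2 = (8.7 − 0.0)/2 = 4.35 m; q_2 = 1.11 × 1.30 × 4.35 = 6.277 m³/s
w_3 = (13.0 − 5.4)/2 = 3.8 m; q_3 = 1.09 × 1.19 × 3.8 = 4.929 m³/s
w_4 = (15.2 − 8.7)/2 = 3.25 m; q_4 = 1.05 × 1.31 × 3.25 = 4.470 m³/s
w_5 = (17.8 − 13.0)/2 = 2.4 m; q_5 = 0.97 × 1.31 × 2.4 = 3.050 m³/s
w_6 = (21.2 − 15.2)/2 = 3 m; q_6 = 0.77 × 0.80 × 3 = 1.848 m³/s
Stations 1, 7 contribute zero (depth or velocity is 0).
Q = Σ qᵢ = 20.57 m³/s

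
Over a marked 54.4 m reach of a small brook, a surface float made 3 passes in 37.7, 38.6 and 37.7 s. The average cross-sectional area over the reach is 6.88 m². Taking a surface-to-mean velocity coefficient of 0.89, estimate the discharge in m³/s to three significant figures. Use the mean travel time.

8.77 m³/s

t̄ = (37.7 + 38.6 + 37.7) / 3 = 38 s
v_surface = L / t̄ = 54.4 / 38 = 1.432 m/s
v_mean = 0.89 × 1.432 = 1.274 m/s
Q = A × v_mean = 6.88 × 1.274 = 8.766 m³/s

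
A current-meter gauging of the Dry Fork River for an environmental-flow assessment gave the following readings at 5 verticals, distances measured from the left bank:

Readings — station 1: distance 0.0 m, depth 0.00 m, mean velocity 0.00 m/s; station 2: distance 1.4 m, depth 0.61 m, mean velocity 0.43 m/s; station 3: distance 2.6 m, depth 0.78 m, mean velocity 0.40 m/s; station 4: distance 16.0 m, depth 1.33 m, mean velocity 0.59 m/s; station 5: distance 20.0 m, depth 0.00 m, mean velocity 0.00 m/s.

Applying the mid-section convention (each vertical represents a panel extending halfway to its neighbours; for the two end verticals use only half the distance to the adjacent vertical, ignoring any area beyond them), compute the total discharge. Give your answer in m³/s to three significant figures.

9.45 m³/s

w_2 = (2.6 − 0.0)/2 = 1.3 m; q_2 = 0.43 × 0.61 × 1.3 = 0.3410 m³/s
w_3 = (16.0 − 1.4)/2 = 7.3 m; q_3 = 0.40 × 0.78 × 7.3 = 2.278 m³/s
w_4 = (20.0 − 2.6)/2 = 8.7 m; q_4 = 0.59 × 1.33 × 8.7 = 6.827 m³/s
Stations 1, 5 contribute zero (depth or velocity is 0).
Q = Σ qᵢ = 9.445 m³/s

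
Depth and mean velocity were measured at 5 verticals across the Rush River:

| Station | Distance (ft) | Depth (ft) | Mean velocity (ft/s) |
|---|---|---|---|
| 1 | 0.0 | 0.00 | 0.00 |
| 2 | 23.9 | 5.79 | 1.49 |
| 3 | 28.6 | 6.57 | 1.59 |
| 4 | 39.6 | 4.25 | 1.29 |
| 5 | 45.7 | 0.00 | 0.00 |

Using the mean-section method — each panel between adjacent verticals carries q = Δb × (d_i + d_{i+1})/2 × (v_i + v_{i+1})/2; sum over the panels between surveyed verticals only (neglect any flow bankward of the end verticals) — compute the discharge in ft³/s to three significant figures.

190 ft³/s

Panel 1-2: Δb = 23.9 ft, d̄ = (0.00+5.79)/2 = 2.895, v̄ = (0.00+1.49)/2 = 0.745 → q = 23.9×2.895×0.745 = 51.55 ft³/s
Panel 2-3: Δb = 4.7 ft, d̄ = (5.79+6.57)/2 = 6.18, v̄ = (1.49+1.59)/2 = 1.54 → q = 4.7×6.18×1.54 = 44.73 ft³/s
Panel 3-4: Δb = 11 ft, d̄ = (6.57+4.25)/2 = 5.41, v̄ = (1.59+1.29)/2 = 1.44 → q = 11×5.41×1.44 = 85.69 ft³/s
Panel 4-5: Δb = 6.1 ft, d̄ = (4.25+0.00)/2 = 2.125, v̄ = (1.29+0.00)/2 = 0.645 → q = 6.1×2.125×0.645 = 8.361 ft³/s
Q = Σ q = 190.3 ft³/s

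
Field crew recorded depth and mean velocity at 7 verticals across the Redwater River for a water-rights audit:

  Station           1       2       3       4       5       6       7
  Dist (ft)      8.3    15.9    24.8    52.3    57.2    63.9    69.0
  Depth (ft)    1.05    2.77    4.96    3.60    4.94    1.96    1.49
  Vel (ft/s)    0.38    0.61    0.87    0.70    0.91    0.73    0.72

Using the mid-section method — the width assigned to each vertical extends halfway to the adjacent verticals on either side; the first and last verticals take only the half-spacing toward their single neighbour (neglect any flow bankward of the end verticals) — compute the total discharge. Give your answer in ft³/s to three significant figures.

w_1 = (15.9 − 8.3)/2 = 3.8 ft; q_1 = 0.38 × 1.05 × 3.8 = 1.516 ft³/s
w_2 = (24.8 − 8.3)/2 = 8.25 ft; q_2 = 0.61 × 2.77 × 8.25 = 13.94 ft³/s
w_3 = (52.3 − 15.9)/2 = 18.2 ft; q_3 = 0.87 × 4.96 × 18.2 = 78.54 ft³/s
w_4 = (57.2 − 24.8)/2 = 16.2 ft; q_4 = 0.70 × 3.60 × 16.2 = 40.82 ft³/s
w_5 = (63.9 − 52.3)/2 = 5.8 ft; q_5 = 0.91 × 4.94 × 5.8 = 26.07 ft³/s
w_6 = (69.0 − 57.2)/2 = 5.9 ft; q_6 = 0.73 × 1.96 × 5.9 = 8.442 ft³/s
w_7 = (69.0 − 63.9)/2 = 2.55 ft; q_7 = 0.72 × 1.49 × 2.55 = 2.736 ft³/s
Q = Σ qᵢ = 172.1 ft³/s

172 ft³/s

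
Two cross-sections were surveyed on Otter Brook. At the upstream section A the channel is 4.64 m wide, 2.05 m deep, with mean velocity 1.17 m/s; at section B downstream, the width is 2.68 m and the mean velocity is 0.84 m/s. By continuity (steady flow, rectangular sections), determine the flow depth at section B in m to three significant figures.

Q = A₁V₁ = (4.64×2.05) × 1.17 = 11.13 m³/s
d₂ = Q/(b₂ V₂) = 11.13/(2.68×0.84) = 4.944 m

4.94 m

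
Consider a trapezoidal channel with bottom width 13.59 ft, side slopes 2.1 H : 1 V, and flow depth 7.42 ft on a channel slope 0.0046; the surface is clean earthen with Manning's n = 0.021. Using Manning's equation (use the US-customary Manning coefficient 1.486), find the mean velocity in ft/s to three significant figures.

A = (b + z·y)·y = (13.59 + 2.1×7.42)×7.42 = 216.5 ft²
P = b + 2y√(1+z²) = 13.59 + 2×7.42×√(1+2.1²) = 48.11 ft
R = A/P = 216.5/48.11 = 4.499 ft
Q = (1.486/n)·A·R^(2/3)·S^(1/2) = (1.486/0.021) × 216.5 × 4.499^(2/3) × 0.0046^(1/2) = 2831 ft³/s
V = Q/A = 2831/216.5 = 13.08 ft/s

13.1 ft/s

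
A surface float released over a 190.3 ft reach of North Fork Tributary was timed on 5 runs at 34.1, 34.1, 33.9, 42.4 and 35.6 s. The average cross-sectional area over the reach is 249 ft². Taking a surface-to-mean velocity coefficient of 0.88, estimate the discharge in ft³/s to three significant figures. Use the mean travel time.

1160 ft³/s

t̄ = (34.1 + 34.1 + 33.9 + 42.4 + 35.6) / 5 = 36.02 s
v_surface = L / t̄ = 190.3 / 36.02 = 5.283 ft/s
v_mean = 0.88 × 5.283 = 4.649 ft/s
Q = A × v_mean = 249 × 4.649 = 1158 ft³/s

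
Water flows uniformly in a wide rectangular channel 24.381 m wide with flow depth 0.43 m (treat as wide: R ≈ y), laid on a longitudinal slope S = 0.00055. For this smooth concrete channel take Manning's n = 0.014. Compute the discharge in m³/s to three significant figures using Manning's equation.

10.0 m³/s

A = b·y = 24.381 × 0.43 = 10.48 m²
Wide channel: R ≈ y = 0.43 m
Q = (1/n)·A·R^(2/3)·S^(1/2) = (1/0.014) × 10.48 × 0.4300^(2/3) × 0.00055^(1/2) = 10.01 m³/s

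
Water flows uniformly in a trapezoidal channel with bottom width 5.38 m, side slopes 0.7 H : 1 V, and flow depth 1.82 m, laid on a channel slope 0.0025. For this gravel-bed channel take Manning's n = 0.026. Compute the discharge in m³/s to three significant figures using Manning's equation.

A = (b + z·y)·y = (5.38 + 0.7×1.82)×1.82 = 12.11 m²
P = b + 2y√(1+z²) = 5.38 + 2×1.82×√(1+0.7²) = 9.823 m
R = A/P = 12.11/9.823 = 1.233 m
Q = (1/n)·A·R^(2/3)·S^(1/2) = (1/0.026) × 12.11 × 1.233^(2/3) × 0.0025^(1/2) = 26.78 m³/s

26.8 m³/s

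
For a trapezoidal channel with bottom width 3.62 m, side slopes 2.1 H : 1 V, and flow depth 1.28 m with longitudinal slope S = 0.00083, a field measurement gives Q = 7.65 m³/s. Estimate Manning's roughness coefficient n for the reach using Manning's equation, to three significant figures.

A = (b + z·y)·y = (3.62 + 2.1×1.28)×1.28 = 8.074 m²
P = b + 2y√(1+z²) = 3.62 + 2×1.28×√(1+2.1²) = 9.574 m
R = A/P = 8.074/9.574 = 0.8433 m
n = (1/Q)·A·R^(2/3)·S^(1/2) = (1/7.65) × 8.074 × 0.8926 × 0.02881 = 0.02714

0.0271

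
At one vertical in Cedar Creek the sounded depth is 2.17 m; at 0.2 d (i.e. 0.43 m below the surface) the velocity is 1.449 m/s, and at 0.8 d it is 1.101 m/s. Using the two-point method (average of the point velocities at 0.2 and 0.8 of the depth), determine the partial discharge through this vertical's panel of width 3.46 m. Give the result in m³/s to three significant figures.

9.57 m³/s

v̄ = (1.449 + 1.101) / 2 = 1.275 m/s
q = v̄ × d × w = 1.275 × 2.17 × 3.46 = 9.573 m³/s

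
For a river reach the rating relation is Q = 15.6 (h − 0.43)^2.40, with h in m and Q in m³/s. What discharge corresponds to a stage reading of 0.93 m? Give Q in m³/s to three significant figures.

Q = 15.6 × (0.93 − 0.43)^2.40 = 15.6 × 0.5^2.40 = 2.956 m³/s

2.96 m³/s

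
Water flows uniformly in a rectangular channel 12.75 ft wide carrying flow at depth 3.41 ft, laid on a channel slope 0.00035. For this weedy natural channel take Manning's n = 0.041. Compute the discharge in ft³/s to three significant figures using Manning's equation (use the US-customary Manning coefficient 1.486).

50.2 ft³/s

A = b·y = 12.75 × 3.41 = 43.48 ft²
P = b + 2y = 12.75 + 2×3.41 = 19.57 ft
R = A/P = 43.48/19.57 = 2.222 ft
Q = (1.486/n)·A·R^(2/3)·S^(1/2) = (1.486/0.041) × 43.48 × 2.222^(2/3) × 0.00035^(1/2) = 50.19 ft³/s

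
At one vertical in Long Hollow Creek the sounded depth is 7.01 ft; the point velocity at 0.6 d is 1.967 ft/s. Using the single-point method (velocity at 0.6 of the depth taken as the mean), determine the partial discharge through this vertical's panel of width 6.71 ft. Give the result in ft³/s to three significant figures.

92.5 ft³/s

v̄ = v₀.₆ = 1.967 ft/s
q = v̄ × d × w = 1.967 × 7.01 × 6.71 = 92.52 ft³/s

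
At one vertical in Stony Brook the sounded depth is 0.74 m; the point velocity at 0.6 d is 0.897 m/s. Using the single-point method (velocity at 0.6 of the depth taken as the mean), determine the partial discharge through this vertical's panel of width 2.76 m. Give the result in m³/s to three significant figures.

v̄ = v₀.₆ = 0.897 m/s
q = v̄ × d × w = 0.8970 × 0.74 × 2.76 = 1.832 m³/s

1.83 m³/s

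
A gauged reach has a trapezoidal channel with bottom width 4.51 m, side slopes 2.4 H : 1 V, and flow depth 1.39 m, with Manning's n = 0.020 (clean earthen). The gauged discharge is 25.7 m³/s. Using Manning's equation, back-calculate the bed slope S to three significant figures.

A = (b + z·y)·y = (4.51 + 2.4×1.39)×1.39 = 10.91 m²
P = b + 2y√(1+z²) = 4.51 + 2×1.39×√(1+2.4²) = 11.74 m
R = A/P = 10.91/11.74 = 0.9291 m
S = (Q·n / (1·A·R^(2/3)))² = (25.7×0.020 / (1×10.91×0.9522))² = 0.002450

0.00245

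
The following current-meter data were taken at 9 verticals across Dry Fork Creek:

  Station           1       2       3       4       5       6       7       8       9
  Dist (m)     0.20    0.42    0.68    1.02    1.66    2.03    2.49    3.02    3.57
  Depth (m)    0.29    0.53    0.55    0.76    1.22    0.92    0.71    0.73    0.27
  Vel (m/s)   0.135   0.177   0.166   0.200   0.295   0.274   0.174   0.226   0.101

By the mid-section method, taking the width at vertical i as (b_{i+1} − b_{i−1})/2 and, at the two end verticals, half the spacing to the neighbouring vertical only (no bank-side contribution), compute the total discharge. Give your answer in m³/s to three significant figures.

w_1 = (0.42 − 0.20)/2 = 0.11 m; q_1 = 0.135 × 0.29 × 0.11 = 0.004307 m³/s
w_2 = (0.68 − 0.20)/2 = 0.24 m; q_2 = 0.177 × 0.53 × 0.24 = 0.02251 m³/s
w_3 = (1.02 − 0.42)/2 = 0.3 m; q_3 = 0.166 × 0.55 × 0.3 = 0.02739 m³/s
w_4 = (1.66 − 0.68)/2 = 0.49 m; q_4 = 0.200 × 0.76 × 0.49 = 0.07448 m³/s
w_5 = (2.03 − 1.02)/2 = 0.505 m; q_5 = 0.295 × 1.22 × 0.505 = 0.1817 m³/s
w_6 = (2.49 − 1.66)/2 = 0.415 m; q_6 = 0.274 × 0.92 × 0.415 = 0.1046 m³/s
w_7 = (3.02 − 2.03)/2 = 0.495 m; q_7 = 0.174 × 0.71 × 0.495 = 0.06115 m³/s
w_8 = (3.57 − 2.49)/2 = 0.54 m; q_8 = 0.226 × 0.73 × 0.54 = 0.08909 m³/s
w_9 = (3.57 − 3.02)/2 = 0.275 m; q_9 = 0.101 × 0.27 × 0.275 = 0.007499 m³/s
Q = Σ qᵢ = 0.5728 m³/s

0.573 m³/s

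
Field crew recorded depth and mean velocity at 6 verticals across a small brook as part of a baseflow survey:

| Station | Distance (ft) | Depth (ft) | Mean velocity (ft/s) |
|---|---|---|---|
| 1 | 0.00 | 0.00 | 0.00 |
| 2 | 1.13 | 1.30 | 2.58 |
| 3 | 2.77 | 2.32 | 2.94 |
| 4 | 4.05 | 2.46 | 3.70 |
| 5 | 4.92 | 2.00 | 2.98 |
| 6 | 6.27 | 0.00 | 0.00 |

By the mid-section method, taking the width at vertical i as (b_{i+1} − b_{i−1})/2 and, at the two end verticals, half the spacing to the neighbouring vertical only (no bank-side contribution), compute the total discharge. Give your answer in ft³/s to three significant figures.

31.0 ft³/s

w_2 = (2.77 − 0.00)/2 = 1.385 ft; q_2 = 2.58 × 1.30 × 1.385 = 4.645 ft³/s
w_3 = (4.05 − 1.13)/2 = 1.46 ft; q_3 = 2.94 × 2.32 × 1.46 = 9.958 ft³/s
w_4 = (4.92 − 2.77)/2 = 1.075 ft; q_4 = 3.70 × 2.46 × 1.075 = 9.785 ft³/s
w_5 = (6.27 − 4.05)/2 = 1.11 ft; q_5 = 2.98 × 2.00 × 1.11 = 6.616 ft³/s
Stations 1, 6 contribute zero (depth or velocity is 0).
Q = Σ qᵢ = 31.00 ft³/s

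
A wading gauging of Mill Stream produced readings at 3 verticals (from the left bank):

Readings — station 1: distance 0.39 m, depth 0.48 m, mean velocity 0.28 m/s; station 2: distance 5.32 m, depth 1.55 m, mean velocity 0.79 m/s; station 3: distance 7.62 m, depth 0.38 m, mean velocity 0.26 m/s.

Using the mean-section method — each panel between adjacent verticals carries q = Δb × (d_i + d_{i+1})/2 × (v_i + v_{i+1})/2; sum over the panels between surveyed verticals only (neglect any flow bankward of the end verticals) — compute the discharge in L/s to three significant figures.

Panel 1-2: Δb = 4.93 m, d̄ = (0.48+1.55)/2 = 1.015, v̄ = (0.28+0.79)/2 = 0.535 → q = 4.93×1.015×0.535 = 2.677 m³/s
Panel 2-3: Δb = 2.3 m, d̄ = (1.55+0.38)/2 = 0.965, v̄ = (0.79+0.26)/2 = 0.525 → q = 2.3×0.965×0.525 = 1.165 m³/s
Q = Σ q = 3.842 m³/s
= 3.842 × 1000 = 3842 L/s

3840 L/s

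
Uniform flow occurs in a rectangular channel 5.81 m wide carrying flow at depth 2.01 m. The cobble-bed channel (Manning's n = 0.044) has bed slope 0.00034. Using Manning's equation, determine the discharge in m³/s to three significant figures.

5.49 m³/s

A = b·y = 5.81 × 2.01 = 11.68 m²
P = b + 2y = 5.81 + 2×2.01 = 9.830 m
R = A/P = 11.68/9.830 = 1.188 m
Q = (1/n)·A·R^(2/3)·S^(1/2) = (1/0.044) × 11.68 × 1.188^(2/3) × 0.00034^(1/2) = 5.490 m³/s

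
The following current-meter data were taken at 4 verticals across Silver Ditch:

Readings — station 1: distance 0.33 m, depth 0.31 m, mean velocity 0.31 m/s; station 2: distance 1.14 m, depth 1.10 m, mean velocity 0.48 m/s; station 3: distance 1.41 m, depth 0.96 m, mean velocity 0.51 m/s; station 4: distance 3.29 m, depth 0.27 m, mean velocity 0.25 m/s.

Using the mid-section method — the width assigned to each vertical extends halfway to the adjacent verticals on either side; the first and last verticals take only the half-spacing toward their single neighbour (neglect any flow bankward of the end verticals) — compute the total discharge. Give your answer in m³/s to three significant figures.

0.914 m³/s

w_1 = (1.14 − 0.33)/2 = 0.405 m; q_1 = 0.31 × 0.31 × 0.405 = 0.03892 m³/s
w_2 = (1.41 − 0.33)/2 = 0.54 m; q_2 = 0.48 × 1.10 × 0.54 = 0.2851 m³/s
w_3 = (3.29 − 1.14)/2 = 1.075 m; q_3 = 0.51 × 0.96 × 1.075 = 0.5263 m³/s
w_4 = (3.29 − 1.41)/2 = 0.94 m; q_4 = 0.25 × 0.27 × 0.94 = 0.06345 m³/s
Q = Σ qᵢ = 0.9138 m³/s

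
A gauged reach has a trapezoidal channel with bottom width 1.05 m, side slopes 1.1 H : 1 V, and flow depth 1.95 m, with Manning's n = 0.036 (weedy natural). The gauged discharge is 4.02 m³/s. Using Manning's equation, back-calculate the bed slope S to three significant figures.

0.000612

A = (b + z·y)·y = (1.05 + 1.1×1.95)×1.95 = 6.230 m²
P = b + 2y√(1+z²) = 1.05 + 2×1.95×√(1+1.1²) = 6.848 m
R = A/P = 6.230/6.848 = 0.9098 m
S = (Q·n / (1·A·R^(2/3)))² = (4.02×0.036 / (1×6.230×0.9389))² = 0.0006120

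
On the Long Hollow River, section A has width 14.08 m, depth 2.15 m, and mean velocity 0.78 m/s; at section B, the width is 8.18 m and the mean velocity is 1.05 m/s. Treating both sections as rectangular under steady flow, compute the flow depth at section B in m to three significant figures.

Q = A₁V₁ = (14.08×2.15) × 0.78 = 23.61 m³/s
d₂ = Q/(b₂ V₂) = 23.61/(8.18×1.05) = 2.749 m

2.75 m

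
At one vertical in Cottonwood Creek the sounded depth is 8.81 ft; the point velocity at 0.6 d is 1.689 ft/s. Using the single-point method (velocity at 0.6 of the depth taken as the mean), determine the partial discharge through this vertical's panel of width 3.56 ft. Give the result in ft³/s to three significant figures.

53.0 ft³/s

v̄ = v₀.₆ = 1.689 ft/s
q = v̄ × d × w = 1.689 × 8.81 × 3.56 = 52.97 ft³/s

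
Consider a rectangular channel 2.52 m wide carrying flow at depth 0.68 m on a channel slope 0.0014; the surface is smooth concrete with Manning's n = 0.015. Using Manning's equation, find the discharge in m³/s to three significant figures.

2.48 m³/s

A = b·y = 2.52 × 0.68 = 1.714 m²
P = b + 2y = 2.52 + 2×0.68 = 3.880 m
R = A/P = 1.714/3.880 = 0.4416 m
Q = (1/n)·A·R^(2/3)·S^(1/2) = (1/0.015) × 1.714 × 0.4416^(2/3) × 0.0014^(1/2) = 2.479 m³/s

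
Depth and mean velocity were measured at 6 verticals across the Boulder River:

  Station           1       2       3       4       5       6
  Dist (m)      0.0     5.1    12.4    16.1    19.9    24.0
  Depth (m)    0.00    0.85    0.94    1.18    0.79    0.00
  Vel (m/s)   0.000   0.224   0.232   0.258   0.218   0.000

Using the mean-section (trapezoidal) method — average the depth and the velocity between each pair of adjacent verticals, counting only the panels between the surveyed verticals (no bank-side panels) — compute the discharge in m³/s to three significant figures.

3.76 m³/s

Panel 1-2: Δb = 5.1 m, d̄ = (0.00+0.85)/2 = 0.425, v̄ = (0.000+0.224)/2 = 0.112 → q = 5.1×0.425×0.112 = 0.2428 m³/s
Panel 2-3: Δb = 7.3 m, d̄ = (0.85+0.94)/2 = 0.895, v̄ = (0.224+0.232)/2 = 0.228 → q = 7.3×0.895×0.228 = 1.490 m³/s
Panel 3-4: Δb = 3.7 m, d̄ = (0.94+1.18)/2 = 1.06, v̄ = (0.232+0.258)/2 = 0.245 → q = 3.7×1.06×0.245 = 0.9609 m³/s
Panel 4-5: Δb = 3.8 m, d̄ = (1.18+0.79)/2 = 0.985, v̄ = (0.258+0.218)/2 = 0.238 → q = 3.8×0.985×0.238 = 0.8908 m³/s
Panel 5-6: Δb = 4.1 m, d̄ = (0.79+0.00)/2 = 0.395, v̄ = (0.218+0.000)/2 = 0.109 → q = 4.1×0.395×0.109 = 0.1765 m³/s
Q = Σ q = 3.761 m³/s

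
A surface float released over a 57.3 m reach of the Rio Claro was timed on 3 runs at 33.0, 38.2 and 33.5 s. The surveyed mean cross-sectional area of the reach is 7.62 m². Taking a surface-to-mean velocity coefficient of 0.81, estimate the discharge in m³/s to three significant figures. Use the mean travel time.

10.1 m³/s

t̄ = (33.0 + 38.2 + 33.5) / 3 = 34.9 s
v_surface = L / t̄ = 57.3 / 34.9 = 1.642 m/s
v_mean = 0.81 × 1.642 = 1.330 m/s
Q = A × v_mean = 7.62 × 1.330 = 10.13 m³/s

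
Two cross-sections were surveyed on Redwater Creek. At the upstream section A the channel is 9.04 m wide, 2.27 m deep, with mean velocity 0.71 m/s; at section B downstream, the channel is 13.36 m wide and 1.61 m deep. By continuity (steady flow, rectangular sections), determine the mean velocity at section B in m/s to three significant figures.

Q = A₁V₁ = (9.04×2.27) × 0.71 = 14.57 m³/s
A₂ = 13.36 × 1.61 = 21.51 m²
V₂ = Q/A₂ = 14.57/21.51 = 0.6774 m/s

0.677 m/s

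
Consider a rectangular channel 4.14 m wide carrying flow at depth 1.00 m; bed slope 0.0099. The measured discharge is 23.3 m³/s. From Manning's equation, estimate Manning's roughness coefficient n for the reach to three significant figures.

0.0136

A = b·y = 4.14 × 1.00 = 4.140 m²
P = b + 2y = 4.14 + 2×1.00 = 6.140 m
R = A/P = 4.140/6.140 = 0.6743 m
n = (1/Q)·A·R^(2/3)·S^(1/2) = (1/23.3) × 4.140 × 0.7689 × 0.09950 = 0.01359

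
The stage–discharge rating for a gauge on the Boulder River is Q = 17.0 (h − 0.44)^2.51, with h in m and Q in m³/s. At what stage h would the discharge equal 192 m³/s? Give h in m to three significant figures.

h − h₀ = (Q/C)^(1/b) = (192/17.0)^(1/2.51) = 2.627 m
h = 0.44 + 2.627 = 3.067 m

3.07 m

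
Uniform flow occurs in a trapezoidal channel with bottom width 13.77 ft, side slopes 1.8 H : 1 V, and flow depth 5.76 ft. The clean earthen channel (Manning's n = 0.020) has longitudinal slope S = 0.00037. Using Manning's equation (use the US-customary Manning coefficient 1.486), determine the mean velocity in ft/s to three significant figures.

A = (b + z·y)·y = (13.77 + 1.8×5.76)×5.76 = 139.0 ft²
P = b + 2y√(1+z²) = 13.77 + 2×5.76×√(1+1.8²) = 37.49 ft
R = A/P = 139.0/37.49 = 3.708 ft
Q = (1.486/n)·A·R^(2/3)·S^(1/2) = (1.486/0.020) × 139.0 × 3.708^(2/3) × 0.00037^(1/2) = 476.1 ft³/s
V = Q/A = 476.1/139.0 = 3.424 ft/s

3.42 ft/s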